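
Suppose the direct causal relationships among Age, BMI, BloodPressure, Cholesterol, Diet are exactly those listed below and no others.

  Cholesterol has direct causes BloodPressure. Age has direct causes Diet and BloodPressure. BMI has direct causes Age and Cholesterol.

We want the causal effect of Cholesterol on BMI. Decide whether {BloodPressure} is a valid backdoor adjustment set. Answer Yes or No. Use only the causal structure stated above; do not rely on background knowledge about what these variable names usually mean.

Backdoor paths from Cholesterol to BMI (paths whose first edge points into Cholesterol):
  P1: Cholesterol <- BloodPressure -> Age -> BMI
Condition 1 (no descendant of Cholesterol in the set): holds — descendants of Cholesterol are {BMI}; none are in {BloodPressure}.
Condition 2 (every backdoor path blocked by {BloodPressure}):
  P1: blocked at fork node BloodPressure ∈ conditioning set.
{BloodPressure} satisfies the backdoor criterion.

Yes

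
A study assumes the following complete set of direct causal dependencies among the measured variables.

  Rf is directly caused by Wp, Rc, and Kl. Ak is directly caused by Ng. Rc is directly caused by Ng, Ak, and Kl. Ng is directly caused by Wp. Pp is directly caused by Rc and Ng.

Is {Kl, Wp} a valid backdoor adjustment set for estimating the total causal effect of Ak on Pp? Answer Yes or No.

Backdoor paths from Ak to Pp (paths whose first edge points into Ak):
  P1: Ak <- Ng <- Wp -> Rf <- Kl -> Rc -> Pp
  P2: Ak <- Ng <- Wp -> Rf <- Rc -> Pp
  P3: Ak <- Ng -> Rc -> Pp
  P4: Ak <- Ng -> Pp
Condition 1 (no descendant of Ak in the set): holds — descendants of Ak are {Pp, Rc, Rf}; none are in {Kl, Wp}.
Condition 2 (every backdoor path blocked by {Kl, Wp}):
  P1: blocked at fork node Wp ∈ conditioning set.
  P2: blocked at fork node Wp ∈ conditioning set.
  P3: open — no interior node is in the conditioning set.
  P4: open — no interior node is in the conditioning set.
{Kl, Wp} does not satisfy the backdoor criterion.

No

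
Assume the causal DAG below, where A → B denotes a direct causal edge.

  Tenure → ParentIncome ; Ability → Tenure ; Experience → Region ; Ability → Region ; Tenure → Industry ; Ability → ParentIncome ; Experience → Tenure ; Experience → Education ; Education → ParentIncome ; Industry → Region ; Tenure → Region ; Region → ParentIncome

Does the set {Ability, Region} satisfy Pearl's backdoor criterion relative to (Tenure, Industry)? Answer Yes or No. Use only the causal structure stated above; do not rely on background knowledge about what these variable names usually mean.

No

Backdoor paths from Tenure to Industry (paths whose first edge points into Tenure):
  P1: Tenure <- Ability -> Region <- Industry
  P2: Tenure <- Ability -> ParentIncome <- Education <- Experience -> Region <- Industry
  P3: Tenure <- Ability -> ParentIncome <- Region <- Industry
  P4: Tenure <- Experience -> Education -> ParentIncome <- Ability -> Region <- Industry
  P5: Tenure <- Experience -> Education -> ParentIncome <- Region <- Industry
  P6: Tenure <- Experience -> Region <- Industry
Condition 1 (no descendant of Tenure in the set): FAILS — Region is a descendant of Tenure.
Condition 2 (every backdoor path blocked by {Ability, Region}):
  P1: blocked at fork node Ability ∈ conditioning set.
  P2: blocked at fork node Ability ∈ conditioning set.
  P3: blocked at fork node Ability ∈ conditioning set.
  P4: blocked at collider ParentIncome (neither it nor any descendant is in the conditioning set).
  P5: blocked at collider ParentIncome (neither it nor any descendant is in the conditioning set).
  P6: open — collider(s) Region are conditioned on (or have a conditioned descendant) and no non-collider on the path is in the set.
{Ability, Region} does not satisfy the backdoor criterion.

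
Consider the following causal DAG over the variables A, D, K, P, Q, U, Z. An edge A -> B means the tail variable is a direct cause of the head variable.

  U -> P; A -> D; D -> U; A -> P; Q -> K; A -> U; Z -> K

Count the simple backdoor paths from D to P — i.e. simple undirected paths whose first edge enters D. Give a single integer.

2

A backdoor path from D to P is any simple undirected path whose first edge points into D (i.e. leaves D via a parent).
Parents of D: {A}.
Enumerating:
  P1: D <- A -> U -> P
  P2: D <- A -> P
That exhausts the simple backdoor paths. Count: 2.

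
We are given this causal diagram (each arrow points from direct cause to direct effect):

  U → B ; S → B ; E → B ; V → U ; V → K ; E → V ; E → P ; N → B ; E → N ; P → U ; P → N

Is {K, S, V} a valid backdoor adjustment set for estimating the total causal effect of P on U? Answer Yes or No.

Backdoor paths from P to U (paths whose first edge points into P):
  P1: P <- E -> V -> U
  P2: P <- E -> N -> B <- U
  P3: P <- E -> B <- U
Condition 1 (no descendant of P in the set): holds — descendants of P are {B, N, U}; none are in {K, S, V}.
Condition 2 (every backdoor path blocked by {K, S, V}):
  P1: blocked at chain node V ∈ conditioning set.
  P2: blocked at collider B (neither it nor any descendant is in the conditioning set).
  P3: blocked at collider B (neither it nor any descendant is in the conditioning set).
{K, S, V} satisfies the backdoor criterion.

Yes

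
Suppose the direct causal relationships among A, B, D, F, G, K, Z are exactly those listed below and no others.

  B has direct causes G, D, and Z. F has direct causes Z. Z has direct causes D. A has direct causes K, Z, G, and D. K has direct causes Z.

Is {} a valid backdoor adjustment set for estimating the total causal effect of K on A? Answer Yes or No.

No

Backdoor paths from K to A (paths whose first edge points into K):
  P1: K <- Z <- D -> B <- G -> A
  P2: K <- Z <- D -> A
  P3: K <- Z -> B <- G -> A
  P4: K <- Z -> B <- D -> A
  P5: K <- Z -> A
Condition 1 (no descendant of K in the set): holds — descendants of K are {A}; none are in {}.
Condition 2 (every backdoor path blocked by {}):
  P1: blocked at collider B (neither it nor any descendant is in the conditioning set).
  P2: open — no interior node is in the conditioning set.
  P3: blocked at collider B (neither it nor any descendant is in the conditioning set).
  P4: blocked at collider B (neither it nor any descendant is in the conditioning set).
  P5: open — no interior node is in the conditioning set.
{} does not satisfy the backdoor criterion.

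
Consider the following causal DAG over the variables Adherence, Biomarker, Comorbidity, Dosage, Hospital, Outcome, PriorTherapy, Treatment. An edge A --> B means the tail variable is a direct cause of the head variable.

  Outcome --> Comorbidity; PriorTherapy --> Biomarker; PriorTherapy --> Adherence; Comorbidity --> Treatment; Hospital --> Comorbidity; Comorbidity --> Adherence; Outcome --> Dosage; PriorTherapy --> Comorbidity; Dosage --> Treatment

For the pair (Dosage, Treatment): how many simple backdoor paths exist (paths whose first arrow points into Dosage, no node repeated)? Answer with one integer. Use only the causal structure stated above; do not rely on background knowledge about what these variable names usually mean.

A backdoor path from Dosage to Treatment is any simple undirected path whose first edge points into Dosage (i.e. leaves Dosage via a parent).
Parents of Dosage: {Outcome}.
Enumerating:
  P1: Dosage <- Outcome -> Comorbidity -> Treatment
That exhausts the simple backdoor paths. Count: 1.

1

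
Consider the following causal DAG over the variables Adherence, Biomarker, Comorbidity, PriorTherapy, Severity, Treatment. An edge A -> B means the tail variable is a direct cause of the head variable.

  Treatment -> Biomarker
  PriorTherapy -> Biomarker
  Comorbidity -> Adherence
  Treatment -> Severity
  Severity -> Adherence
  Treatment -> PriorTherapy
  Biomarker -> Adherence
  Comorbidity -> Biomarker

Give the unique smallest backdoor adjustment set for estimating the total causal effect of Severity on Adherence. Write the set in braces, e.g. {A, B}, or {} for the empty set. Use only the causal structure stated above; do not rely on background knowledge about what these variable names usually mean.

Variables eligible for adjustment (non-descendants of Severity, excluding Severity and Adherence): {Biomarker, Comorbidity, PriorTherapy, Treatment}.
Backdoor paths from Severity to Adherence:
  P1: Severity <- Treatment -> PriorTherapy -> Biomarker <- Comorbidity -> Adherence
  P2: Severity <- Treatment -> PriorTherapy -> Biomarker -> Adherence
  P3: Severity <- Treatment -> Biomarker <- Comorbidity -> Adherence
  P4: Severity <- Treatment -> Biomarker -> Adherence
The empty set is not sufficient: P2 (Severity <- Treatment -> PriorTherapy -> Biomarker -> Adherence) has no collider blocking it and no conditioned non-collider, so it is open.
Try {Treatment}:
  P1: blocked at fork node Treatment ∈ conditioning set.
  P2: blocked at fork node Treatment ∈ conditioning set.
  P3: blocked at fork node Treatment ∈ conditioning set.
  P4: blocked at fork node Treatment ∈ conditioning set.
{Treatment} contains no descendant of Severity and blocks every backdoor path.
No other singleton works — e.g. {Comorbidity} leaves P2 open — so {Treatment} is the unique smallest valid adjustment set.

{Treatment}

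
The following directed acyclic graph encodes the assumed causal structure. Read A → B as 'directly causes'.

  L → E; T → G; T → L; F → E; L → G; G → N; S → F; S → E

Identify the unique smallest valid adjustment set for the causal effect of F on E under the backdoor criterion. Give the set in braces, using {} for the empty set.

Variables eligible for adjustment (non-descendants of F, excluding F and E): {G, L, N, S, T}.
Backdoor paths from F to E:
  P1: F <- S -> E
The empty set is not sufficient: P1 (F <- S -> E) has no collider blocking it and no conditioned non-collider, so it is open.
Try {S}:
  P1: blocked at fork node S ∈ conditioning set.
{S} contains no descendant of F and blocks every backdoor path.
No other singleton works — e.g. {T} leaves P1 open — so {S} is the unique smallest valid adjustment set.

{S}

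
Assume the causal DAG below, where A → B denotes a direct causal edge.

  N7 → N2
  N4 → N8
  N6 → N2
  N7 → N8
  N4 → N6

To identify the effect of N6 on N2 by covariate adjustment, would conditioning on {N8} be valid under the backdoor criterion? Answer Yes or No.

Backdoor paths from N6 to N2 (paths whose first edge points into N6):
  P1: N6 <- N4 -> N8 <- N7 -> N2
Condition 1 (no descendant of N6 in the set): holds — descendants of N6 are {N2}; none are in {N8}.
Condition 2 (every backdoor path blocked by {N8}):
  P1: open — collider(s) N8 are conditioned on (or have a conditioned descendant) and no non-collider on the path is in the set.
{N8} does not satisfy the backdoor criterion.

No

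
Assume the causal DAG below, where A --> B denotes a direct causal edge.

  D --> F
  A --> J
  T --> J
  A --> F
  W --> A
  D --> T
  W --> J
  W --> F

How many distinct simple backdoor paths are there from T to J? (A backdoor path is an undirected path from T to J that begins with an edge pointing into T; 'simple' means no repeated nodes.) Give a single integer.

4

A backdoor path from T to J is any simple undirected path whose first edge points into T (i.e. leaves T via a parent).
Parents of T: {D}.
Enumerating:
  P1: T <- D -> F <- W -> A -> J
  P2: T <- D -> F <- W -> J
  P3: T <- D -> F <- A <- W -> J
  P4: T <- D -> F <- A -> J
That exhausts the simple backdoor paths. Count: 4.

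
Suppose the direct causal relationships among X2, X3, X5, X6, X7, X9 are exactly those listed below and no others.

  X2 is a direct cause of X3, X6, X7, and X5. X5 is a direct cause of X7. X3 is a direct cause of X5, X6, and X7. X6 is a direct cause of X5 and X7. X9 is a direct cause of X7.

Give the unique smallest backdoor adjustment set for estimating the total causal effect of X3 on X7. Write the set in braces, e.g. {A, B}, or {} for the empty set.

Variables eligible for adjustment (non-descendants of X3, excluding X3 and X7): {X2, X9}.
Backdoor paths from X3 to X7:
  P1: X3 <- X2 -> X6 -> X5 -> X7
  P2: X3 <- X2 -> X6 -> X7
  P3: X3 <- X2 -> X5 <- X6 -> X7
  P4: X3 <- X2 -> X5 -> X7
  P5: X3 <- X2 -> X7
The empty set is not sufficient: P1 (X3 <- X2 -> X6 -> X5 -> X7) has no collider blocking it and no conditioned non-collider, so it is open.
Try {X2}:
  P1: blocked at fork node X2 ∈ conditioning set.
  P2: blocked at fork node X2 ∈ conditioning set.
  P3: blocked at fork node X2 ∈ conditioning set.
  P4: blocked at fork node X2 ∈ conditioning set.
  P5: blocked at fork node X2 ∈ conditioning set.
{X2} contains no descendant of X3 and blocks every backdoor path.
No other singleton works — e.g. {X9} leaves P1 open — so {X2} is the unique smallest valid adjustment set.

{X2}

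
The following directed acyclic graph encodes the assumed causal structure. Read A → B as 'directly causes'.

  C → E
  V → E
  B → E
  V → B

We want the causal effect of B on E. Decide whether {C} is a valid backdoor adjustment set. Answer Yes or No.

Backdoor paths from B to E (paths whose first edge points into B):
  P1: B <- V -> E
Condition 1 (no descendant of B in the set): holds — descendants of B are {E}; none are in {C}.
Condition 2 (every backdoor path blocked by {C}):
  P1: open — no interior node is in the conditioning set.
{C} does not satisfy the backdoor criterion.

No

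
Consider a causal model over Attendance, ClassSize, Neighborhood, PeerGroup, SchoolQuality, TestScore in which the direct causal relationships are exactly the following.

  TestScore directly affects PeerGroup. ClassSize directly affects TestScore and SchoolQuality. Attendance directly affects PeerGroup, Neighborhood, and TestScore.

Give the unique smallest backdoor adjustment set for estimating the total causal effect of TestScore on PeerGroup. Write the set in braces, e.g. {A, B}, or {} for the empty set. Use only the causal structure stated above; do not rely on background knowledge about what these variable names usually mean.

{Attendance}

Variables eligible for adjustment (non-descendants of TestScore, excluding TestScore and PeerGroup): {Attendance, ClassSize, Neighborhood, SchoolQuality}.
Backdoor paths from TestScore to PeerGroup:
  P1: TestScore <- Attendance -> PeerGroup
The empty set is not sufficient: P1 (TestScore <- Attendance -> PeerGroup) has no collider blocking it and no conditioned non-collider, so it is open.
Try {Attendance}:
  P1: blocked at fork node Attendance ∈ conditioning set.
{Attendance} contains no descendant of TestScore and blocks every backdoor path.
No other singleton works — e.g. {ClassSize} leaves P1 open — so {Attendance} is the unique smallest valid adjustment set.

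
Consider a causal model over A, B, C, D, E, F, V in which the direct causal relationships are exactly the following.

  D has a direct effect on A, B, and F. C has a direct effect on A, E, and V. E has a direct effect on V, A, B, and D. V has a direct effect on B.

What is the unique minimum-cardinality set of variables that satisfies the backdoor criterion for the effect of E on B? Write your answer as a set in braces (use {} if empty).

{C}

Variables eligible for adjustment (non-descendants of E, excluding E and B): {C}.
Backdoor paths from E to B:
  P1: E <- C -> A <- D -> B
  P2: E <- C -> V -> B
The empty set is not sufficient: P2 (E <- C -> V -> B) has no collider blocking it and no conditioned non-collider, so it is open.
Try {C}:
  P1: blocked at fork node C ∈ conditioning set.
  P2: blocked at fork node C ∈ conditioning set.
{C} contains no descendant of E and blocks every backdoor path.
{C} is the unique smallest valid adjustment set.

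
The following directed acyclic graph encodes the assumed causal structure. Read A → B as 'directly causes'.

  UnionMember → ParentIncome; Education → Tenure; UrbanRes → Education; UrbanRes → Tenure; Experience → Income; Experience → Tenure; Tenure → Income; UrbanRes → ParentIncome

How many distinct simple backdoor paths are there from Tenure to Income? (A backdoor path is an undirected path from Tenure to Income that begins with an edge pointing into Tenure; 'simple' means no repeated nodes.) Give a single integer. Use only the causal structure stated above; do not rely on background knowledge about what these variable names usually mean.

A backdoor path from Tenure to Income is any simple undirected path whose first edge points into Tenure (i.e. leaves Tenure via a parent).
Parents of Tenure: {Education, Experience, UrbanRes}.
Enumerating:
  P1: Tenure <- Experience -> Income
That exhausts the simple backdoor paths. Count: 1.

1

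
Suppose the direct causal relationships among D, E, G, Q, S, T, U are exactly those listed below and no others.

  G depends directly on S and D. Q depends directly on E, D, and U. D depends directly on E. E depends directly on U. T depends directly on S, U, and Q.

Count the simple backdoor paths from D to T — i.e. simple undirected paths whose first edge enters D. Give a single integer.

4

A backdoor path from D to T is any simple undirected path whose first edge points into D (i.e. leaves D via a parent).
Parents of D: {E}.
Enumerating:
  P1: D <- E <- U -> Q -> T
  P2: D <- E <- U -> T
  P3: D <- E -> Q <- U -> T
  P4: D <- E -> Q -> T
That exhausts the simple backdoor paths. Count: 4.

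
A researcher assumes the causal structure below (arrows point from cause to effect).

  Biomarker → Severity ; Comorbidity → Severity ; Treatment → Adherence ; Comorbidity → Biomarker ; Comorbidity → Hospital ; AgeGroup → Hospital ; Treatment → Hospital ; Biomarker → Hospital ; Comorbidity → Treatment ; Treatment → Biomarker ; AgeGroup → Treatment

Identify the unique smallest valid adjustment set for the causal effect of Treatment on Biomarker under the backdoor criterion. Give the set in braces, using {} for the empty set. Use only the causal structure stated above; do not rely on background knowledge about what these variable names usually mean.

Variables eligible for adjustment (non-descendants of Treatment, excluding Treatment and Biomarker): {AgeGroup, Comorbidity}.
Backdoor paths from Treatment to Biomarker:
  P1: Treatment <- AgeGroup -> Hospital <- Comorbidity -> Biomarker
  P2: Treatment <- AgeGroup -> Hospital <- Comorbidity -> Severity <- Biomarker
  P3: Treatment <- AgeGroup -> Hospital <- Biomarker
  P4: Treatment <- Comorbidity -> Biomarker
  P5: Treatment <- Comorbidity -> Severity <- Biomarker
  P6: Treatment <- Comorbidity -> Hospital <- Biomarker
The empty set is not sufficient: P4 (Treatment <- Comorbidity -> Biomarker) has no collider blocking it and no conditioned non-collider, so it is open.
Try {Comorbidity}:
  P1: blocked at collider Hospital (neither it nor any descendant is in the conditioning set).
  P2: blocked at collider Hospital (neither it nor any descendant is in the conditioning set).
  P3: blocked at collider Hospital (neither it nor any descendant is in the conditioning set).
  P4: blocked at fork node Comorbidity ∈ conditioning set.
  P5: blocked at fork node Comorbidity ∈ conditioning set.
  P6: blocked at fork node Comorbidity ∈ conditioning set.
{Comorbidity} contains no descendant of Treatment and blocks every backdoor path.
No other singleton works — e.g. {AgeGroup} leaves P4 open — so {Comorbidity} is the unique smallest valid adjustment set.

{Comorbidity}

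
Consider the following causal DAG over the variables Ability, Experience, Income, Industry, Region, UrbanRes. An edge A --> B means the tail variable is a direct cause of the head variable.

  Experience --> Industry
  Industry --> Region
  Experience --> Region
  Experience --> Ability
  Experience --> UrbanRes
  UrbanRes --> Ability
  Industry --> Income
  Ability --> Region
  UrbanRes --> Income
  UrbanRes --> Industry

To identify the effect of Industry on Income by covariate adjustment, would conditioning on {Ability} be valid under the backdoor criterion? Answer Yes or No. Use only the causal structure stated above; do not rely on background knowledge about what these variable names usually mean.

No

Backdoor paths from Industry to Income (paths whose first edge points into Industry):
  P1: Industry <- Experience -> UrbanRes -> Income
  P2: Industry <- Experience -> Ability <- UrbanRes -> Income
  P3: Industry <- Experience -> Region <- Ability <- UrbanRes -> Income
  P4: Industry <- UrbanRes -> Income
Condition 1 (no descendant of Industry in the set): holds — descendants of Industry are {Income, Region}; none are in {Ability}.
Condition 2 (every backdoor path blocked by {Ability}):
  P1: open — no interior node is in the conditioning set.
  P2: open — collider(s) Ability are conditioned on (or have a conditioned descendant) and no non-collider on the path is in the set.
  P3: blocked at collider Region (neither it nor any descendant is in the conditioning set).
  P4: open — no interior node is in the conditioning set.
{Ability} does not satisfy the backdoor criterion.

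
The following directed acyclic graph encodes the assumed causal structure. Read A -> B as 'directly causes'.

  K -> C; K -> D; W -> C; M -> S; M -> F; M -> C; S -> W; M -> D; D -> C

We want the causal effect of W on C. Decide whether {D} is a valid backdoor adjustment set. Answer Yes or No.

Backdoor paths from W to C (paths whose first edge points into W):
  P1: W <- S <- M -> D <- K -> C
  P2: W <- S <- M -> D -> C
  P3: W <- S <- M -> C
Condition 1 (no descendant of W in the set): holds — descendants of W are {C}; none are in {D}.
Condition 2 (every backdoor path blocked by {D}):
  P1: open — collider(s) D are conditioned on (or have a conditioned descendant) and no non-collider on the path is in the set.
  P2: blocked at chain node D ∈ conditioning set.
  P3: open — no interior node is in the conditioning set.
{D} does not satisfy the backdoor criterion.

No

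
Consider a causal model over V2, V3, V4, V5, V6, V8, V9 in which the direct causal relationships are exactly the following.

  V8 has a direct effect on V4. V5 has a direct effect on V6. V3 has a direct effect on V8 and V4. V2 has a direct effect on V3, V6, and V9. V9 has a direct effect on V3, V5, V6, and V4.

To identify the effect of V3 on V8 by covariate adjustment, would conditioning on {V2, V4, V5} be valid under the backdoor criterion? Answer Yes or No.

Backdoor paths from V3 to V8 (paths whose first edge points into V3):
  P1: V3 <- V2 -> V9 -> V4 <- V8
  P2: V3 <- V2 -> V6 <- V9 -> V4 <- V8
  P3: V3 <- V2 -> V6 <- V5 <- V9 -> V4 <- V8
  P4: V3 <- V9 -> V4 <- V8
Condition 1 (no descendant of V3 in the set): FAILS — V4 is a descendant of V3.
Condition 2 (every backdoor path blocked by {V2, V4, V5}):
  P1: blocked at fork node V2 ∈ conditioning set.
  P2: blocked at fork node V2 ∈ conditioning set.
  P3: blocked at fork node V2 ∈ conditioning set.
  P4: open — collider(s) V4 are conditioned on (or have a conditioned descendant) and no non-collider on the path is in the set.
{V2, V4, V5} does not satisfy the backdoor criterion.

No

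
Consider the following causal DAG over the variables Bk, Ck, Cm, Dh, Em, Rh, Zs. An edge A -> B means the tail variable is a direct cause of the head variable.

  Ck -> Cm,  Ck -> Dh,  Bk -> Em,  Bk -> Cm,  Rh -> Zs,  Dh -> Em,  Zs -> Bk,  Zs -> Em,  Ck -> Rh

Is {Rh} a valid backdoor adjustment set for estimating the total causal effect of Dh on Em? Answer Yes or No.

Yes

Backdoor paths from Dh to Em (paths whose first edge points into Dh):
  P1: Dh <- Ck -> Rh -> Zs -> Bk -> Em
  P2: Dh <- Ck -> Rh -> Zs -> Em
  P3: Dh <- Ck -> Cm <- Bk <- Zs -> Em
  P4: Dh <- Ck -> Cm <- Bk -> Em
Condition 1 (no descendant of Dh in the set): holds — descendants of Dh are {Em}; none are in {Rh}.
Condition 2 (every backdoor path blocked by {Rh}):
  P1: blocked at chain node Rh ∈ conditioning set.
  P2: blocked at chain node Rh ∈ conditioning set.
  P3: blocked at collider Cm (neither it nor any descendant is in the conditioning set).
  P4: blocked at collider Cm (neither it nor any descendant is in the conditioning set).
{Rh} satisfies the backdoor criterion.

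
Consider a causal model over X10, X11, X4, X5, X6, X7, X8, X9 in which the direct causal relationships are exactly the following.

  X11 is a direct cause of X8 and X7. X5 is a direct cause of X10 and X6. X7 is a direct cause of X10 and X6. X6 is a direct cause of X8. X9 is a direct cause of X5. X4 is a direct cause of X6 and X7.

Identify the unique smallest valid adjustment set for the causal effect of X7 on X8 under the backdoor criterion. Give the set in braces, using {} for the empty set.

{X11, X4}

Variables eligible for adjustment (non-descendants of X7, excluding X7 and X8): {X11, X4, X5, X9}.
Backdoor paths from X7 to X8:
  P1: X7 <- X4 -> X6 -> X8
  P2: X7 <- X11 -> X8
The empty set is not sufficient: P1 (X7 <- X4 -> X6 -> X8) has no collider blocking it and no conditioned non-collider, so it is open.
Try {X11, X4}:
  P1: blocked at fork node X4 ∈ conditioning set.
  P2: blocked at fork node X11 ∈ conditioning set.
{X11, X4} contains no descendant of X7 and blocks every backdoor path.
Every element of {X11, X4} is needed (dropping X11 leaves P2 open; dropping X4 leaves P1 open), so no proper subset is valid.
Among all size-2 subsets of the eligible variables, only {X11, X4} blocks every backdoor path, so it is the unique smallest valid adjustment set.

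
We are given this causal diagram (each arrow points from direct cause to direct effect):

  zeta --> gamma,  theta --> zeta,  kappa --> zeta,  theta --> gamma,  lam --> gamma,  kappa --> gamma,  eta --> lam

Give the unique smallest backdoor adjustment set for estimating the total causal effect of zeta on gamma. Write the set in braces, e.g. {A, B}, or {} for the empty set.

Variables eligible for adjustment (non-descendants of zeta, excluding zeta and gamma): {eta, kappa, lam, theta}.
Backdoor paths from zeta to gamma:
  P1: zeta <- theta -> gamma
  P2: zeta <- kappa -> gamma
The empty set is not sufficient: P1 (zeta <- theta -> gamma) has no collider blocking it and no conditioned non-collider, so it is open.
Try {kappa, theta}:
  P1: blocked at fork node theta ∈ conditioning set.
  P2: blocked at fork node kappa ∈ conditioning set.
{kappa, theta} contains no descendant of zeta and blocks every backdoor path.
Every element of {kappa, theta} is needed (dropping kappa leaves P2 open; dropping theta leaves P1 open), so no proper subset is valid.
Among all size-2 subsets of the eligible variables, only {kappa, theta} blocks every backdoor path, so it is the unique smallest valid adjustment set.

{kappa, theta}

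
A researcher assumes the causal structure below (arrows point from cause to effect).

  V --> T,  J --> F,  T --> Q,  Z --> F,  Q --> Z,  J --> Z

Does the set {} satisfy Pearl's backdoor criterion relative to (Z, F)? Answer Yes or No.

No

Backdoor paths from Z to F (paths whose first edge points into Z):
  P1: Z <- J -> F
Condition 1 (no descendant of Z in the set): holds — descendants of Z are {F}; none are in {}.
Condition 2 (every backdoor path blocked by {}):
  P1: open — no interior node is in the conditioning set.
{} does not satisfy the backdoor criterion.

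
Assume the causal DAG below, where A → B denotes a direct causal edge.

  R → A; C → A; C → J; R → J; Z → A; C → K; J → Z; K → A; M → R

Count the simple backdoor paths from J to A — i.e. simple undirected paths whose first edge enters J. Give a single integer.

A backdoor path from J to A is any simple undirected path whose first edge points into J (i.e. leaves J via a parent).
Parents of J: {C, R}.
Enumerating:
  P1: J <- C -> K -> A
  P2: J <- C -> A
  P3: J <- R -> A
That exhausts the simple backdoor paths. Count: 3.

3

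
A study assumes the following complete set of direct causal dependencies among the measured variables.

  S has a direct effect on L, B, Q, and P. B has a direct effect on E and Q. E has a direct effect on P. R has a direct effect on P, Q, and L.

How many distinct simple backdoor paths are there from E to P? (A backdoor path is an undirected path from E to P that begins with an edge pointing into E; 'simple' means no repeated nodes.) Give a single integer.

7

A backdoor path from E to P is any simple undirected path whose first edge points into E (i.e. leaves E via a parent).
Parents of E: {B}.
Enumerating:
  P1: E <- B <- S -> L <- R -> P
  P2: E <- B <- S -> Q <- R -> P
  P3: E <- B <- S -> P
  P4: E <- B -> Q <- R -> L <- S -> P
  P5: E <- B -> Q <- R -> P
  P6: E <- B -> Q <- S -> L <- R -> P
  P7: E <- B -> Q <- S -> P
That exhausts the simple backdoor paths. Count: 7.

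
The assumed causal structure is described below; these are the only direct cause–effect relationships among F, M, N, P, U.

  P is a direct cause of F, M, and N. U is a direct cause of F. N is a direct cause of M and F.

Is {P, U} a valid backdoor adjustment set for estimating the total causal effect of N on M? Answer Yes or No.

Backdoor paths from N to M (paths whose first edge points into N):
  P1: N <- P -> M
Condition 1 (no descendant of N in the set): holds — descendants of N are {F, M}; none are in {P, U}.
Condition 2 (every backdoor path blocked by {P, U}):
  P1: blocked at fork node P ∈ conditioning set.
{P, U} satisfies the backdoor criterion.

Yes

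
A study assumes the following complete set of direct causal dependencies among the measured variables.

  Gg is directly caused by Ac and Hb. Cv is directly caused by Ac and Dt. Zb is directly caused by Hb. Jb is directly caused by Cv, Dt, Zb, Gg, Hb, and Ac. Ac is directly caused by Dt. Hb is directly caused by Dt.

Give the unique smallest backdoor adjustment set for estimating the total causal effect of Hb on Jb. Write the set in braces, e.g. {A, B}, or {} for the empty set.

{Dt}

Variables eligible for adjustment (non-descendants of Hb, excluding Hb and Jb): {Ac, Cv, Dt}.
Backdoor paths from Hb to Jb:
  P1: Hb <- Dt -> Ac -> Cv -> Jb
  P2: Hb <- Dt -> Ac -> Gg -> Jb
  P3: Hb <- Dt -> Ac -> Jb
  P4: Hb <- Dt -> Cv <- Ac -> Gg -> Jb
  P5: Hb <- Dt -> Cv <- Ac -> Jb
  P6: Hb <- Dt -> Cv -> Jb
  P7: Hb <- Dt -> Jb
The empty set is not sufficient: P1 (Hb <- Dt -> Ac -> Cv -> Jb) has no collider blocking it and no conditioned non-collider, so it is open.
Try {Dt}:
  P1: blocked at fork node Dt ∈ conditioning set.
  P2: blocked at fork node Dt ∈ conditioning set.
  P3: blocked at fork node Dt ∈ conditioning set.
  P4: blocked at fork node Dt ∈ conditioning set.
  P5: blocked at fork node Dt ∈ conditioning set.
  P6: blocked at fork node Dt ∈ conditioning set.
  P7: blocked at fork node Dt ∈ conditioning set.
{Dt} contains no descendant of Hb and blocks every backdoor path.
No other singleton works — e.g. {Ac} leaves P6 open — so {Dt} is the unique smallest valid adjustment set.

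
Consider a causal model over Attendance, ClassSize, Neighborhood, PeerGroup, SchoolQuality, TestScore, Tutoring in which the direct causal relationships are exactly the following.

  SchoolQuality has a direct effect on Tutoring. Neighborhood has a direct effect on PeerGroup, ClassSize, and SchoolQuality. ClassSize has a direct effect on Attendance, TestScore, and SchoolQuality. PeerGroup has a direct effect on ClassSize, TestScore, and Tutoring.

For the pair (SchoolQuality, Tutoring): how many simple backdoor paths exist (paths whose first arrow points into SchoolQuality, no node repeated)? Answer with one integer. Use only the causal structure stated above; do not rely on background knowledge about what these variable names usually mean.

6

A backdoor path from SchoolQuality to Tutoring is any simple undirected path whose first edge points into SchoolQuality (i.e. leaves SchoolQuality via a parent).
Parents of SchoolQuality: {ClassSize, Neighborhood}.
Enumerating:
  P1: SchoolQuality <- Neighborhood -> PeerGroup -> Tutoring
  P2: SchoolQuality <- Neighborhood -> ClassSize <- PeerGroup -> Tutoring
  P3: SchoolQuality <- Neighborhood -> ClassSize -> TestScore <- PeerGroup -> Tutoring
  P4: SchoolQuality <- ClassSize <- Neighborhood -> PeerGroup -> Tutoring
  P5: SchoolQuality <- ClassSize <- PeerGroup -> Tutoring
  P6: SchoolQuality <- ClassSize -> TestScore <- PeerGroup -> Tutoring
That exhausts the simple backdoor paths. Count: 6.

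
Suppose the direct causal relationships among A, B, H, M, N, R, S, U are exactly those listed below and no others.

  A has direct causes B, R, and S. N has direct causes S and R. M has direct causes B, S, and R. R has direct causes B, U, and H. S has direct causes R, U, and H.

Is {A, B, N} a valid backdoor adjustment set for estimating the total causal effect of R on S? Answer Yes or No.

No

Backdoor paths from R to S (paths whose first edge points into R):
  P1: R <- B -> A <- S
  P2: R <- B -> M <- S
  P3: R <- U -> S
  P4: R <- H -> S
Condition 1 (no descendant of R in the set): FAILS — A and N are descendants of R.
Condition 2 (every backdoor path blocked by {A, B, N}):
  P1: blocked at fork node B ∈ conditioning set.
  P2: blocked at fork node B ∈ conditioning set.
  P3: open — no interior node is in the conditioning set.
  P4: open — no interior node is in the conditioning set.
{A, B, N} does not satisfy the backdoor criterion.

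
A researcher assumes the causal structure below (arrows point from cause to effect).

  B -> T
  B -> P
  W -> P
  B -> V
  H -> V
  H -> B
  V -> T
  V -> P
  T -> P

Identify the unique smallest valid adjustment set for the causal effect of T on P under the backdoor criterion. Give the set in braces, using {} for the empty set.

{B, V}

Variables eligible for adjustment (non-descendants of T, excluding T and P): {B, H, V, W}.
Backdoor paths from T to P:
  P1: T <- B <- H -> V -> P
  P2: T <- B -> V -> P
  P3: T <- B -> P
  P4: T <- V <- H -> B -> P
  P5: T <- V <- B -> P
  P6: T <- V -> P
The empty set is not sufficient: P1 (T <- B <- H -> V -> P) has no collider blocking it and no conditioned non-collider, so it is open.
Try {B, V}:
  P1: blocked at chain node B ∈ conditioning set.
  P2: blocked at fork node B ∈ conditioning set.
  P3: blocked at fork node B ∈ conditioning set.
  P4: blocked at chain node V ∈ conditioning set.
  P5: blocked at chain node V ∈ conditioning set.
  P6: blocked at fork node V ∈ conditioning set.
{B, V} contains no descendant of T and blocks every backdoor path.
Every element of {B, V} is needed (dropping B leaves P3 open; dropping V leaves P6 open), so no proper subset is valid.
Among all size-2 subsets of the eligible variables, only {B, V} blocks every backdoor path, so it is the unique smallest valid adjustment set.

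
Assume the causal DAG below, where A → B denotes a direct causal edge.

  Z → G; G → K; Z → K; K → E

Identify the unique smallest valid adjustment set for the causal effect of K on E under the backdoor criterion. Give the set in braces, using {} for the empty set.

{}

Variables eligible for adjustment (non-descendants of K, excluding K and E): {G, Z}.
Backdoor paths from K to E:
  (none)
With no backdoor paths the empty set already satisfies the criterion, and it is trivially minimal.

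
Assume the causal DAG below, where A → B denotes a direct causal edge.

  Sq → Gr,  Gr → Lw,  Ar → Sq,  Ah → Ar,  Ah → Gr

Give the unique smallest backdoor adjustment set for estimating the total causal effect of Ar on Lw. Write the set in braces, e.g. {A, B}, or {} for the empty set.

{Ah}

Variables eligible for adjustment (non-descendants of Ar, excluding Ar and Lw): {Ah}.
Backdoor paths from Ar to Lw:
  P1: Ar <- Ah -> Gr -> Lw
The empty set is not sufficient: P1 (Ar <- Ah -> Gr -> Lw) has no collider blocking it and no conditioned non-collider, so it is open.
Try {Ah}:
  P1: blocked at fork node Ah ∈ conditioning set.
{Ah} contains no descendant of Ar and blocks every backdoor path.
{Ah} is the unique smallest valid adjustment set.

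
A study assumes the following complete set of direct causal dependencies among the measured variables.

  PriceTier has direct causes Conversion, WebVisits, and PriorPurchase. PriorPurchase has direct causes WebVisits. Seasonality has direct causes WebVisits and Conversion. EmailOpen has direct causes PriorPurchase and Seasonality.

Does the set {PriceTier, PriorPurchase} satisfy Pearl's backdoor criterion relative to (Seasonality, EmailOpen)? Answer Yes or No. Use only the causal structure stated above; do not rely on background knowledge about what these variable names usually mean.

Backdoor paths from Seasonality to EmailOpen (paths whose first edge points into Seasonality):
  P1: Seasonality <- Conversion -> PriceTier <- WebVisits -> PriorPurchase -> EmailOpen
  P2: Seasonality <- Conversion -> PriceTier <- PriorPurchase -> EmailOpen
  P3: Seasonality <- WebVisits -> PriorPurchase -> EmailOpen
  P4: Seasonality <- WebVisits -> PriceTier <- PriorPurchase -> EmailOpen
Condition 1 (no descendant of Seasonality in the set): holds — descendants of Seasonality are {EmailOpen}; none are in {PriceTier, PriorPurchase}.
Condition 2 (every backdoor path blocked by {PriceTier, PriorPurchase}):
  P1: blocked at chain node PriorPurchase ∈ conditioning set.
  P2: blocked at fork node PriorPurchase ∈ conditioning set.
  P3: blocked at chain node PriorPurchase ∈ conditioning set.
  P4: blocked at fork node PriorPurchase ∈ conditioning set.
{PriceTier, PriorPurchase} satisfies the backdoor criterion.

Yes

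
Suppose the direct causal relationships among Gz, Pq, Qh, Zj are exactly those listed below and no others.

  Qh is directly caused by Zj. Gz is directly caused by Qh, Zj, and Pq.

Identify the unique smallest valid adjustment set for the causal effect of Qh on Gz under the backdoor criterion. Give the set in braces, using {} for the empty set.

Variables eligible for adjustment (non-descendants of Qh, excluding Qh and Gz): {Pq, Zj}.
Backdoor paths from Qh to Gz:
  P1: Qh <- Zj -> Gz
The empty set is not sufficient: P1 (Qh <- Zj -> Gz) has no collider blocking it and no conditioned non-collider, so it is open.
Try {Zj}:
  P1: blocked at fork node Zj ∈ conditioning set.
{Zj} contains no descendant of Qh and blocks every backdoor path.
No other singleton works — e.g. {Pq} leaves P1 open — so {Zj} is the unique smallest valid adjustment set.

{Zj}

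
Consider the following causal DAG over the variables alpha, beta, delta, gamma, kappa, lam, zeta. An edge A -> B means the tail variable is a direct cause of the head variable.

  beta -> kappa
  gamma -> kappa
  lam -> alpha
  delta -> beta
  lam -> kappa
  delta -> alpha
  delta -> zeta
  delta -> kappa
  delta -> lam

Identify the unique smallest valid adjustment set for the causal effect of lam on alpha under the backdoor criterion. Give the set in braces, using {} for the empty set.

{delta}

Variables eligible for adjustment (non-descendants of lam, excluding lam and alpha): {beta, delta, gamma, zeta}.
Backdoor paths from lam to alpha:
  P1: lam <- delta -> alpha
The empty set is not sufficient: P1 (lam <- delta -> alpha) has no collider blocking it and no conditioned non-collider, so it is open.
Try {delta}:
  P1: blocked at fork node delta ∈ conditioning set.
{delta} contains no descendant of lam and blocks every backdoor path.
No other singleton works — e.g. {gamma} leaves P1 open — so {delta} is the unique smallest valid adjustment set.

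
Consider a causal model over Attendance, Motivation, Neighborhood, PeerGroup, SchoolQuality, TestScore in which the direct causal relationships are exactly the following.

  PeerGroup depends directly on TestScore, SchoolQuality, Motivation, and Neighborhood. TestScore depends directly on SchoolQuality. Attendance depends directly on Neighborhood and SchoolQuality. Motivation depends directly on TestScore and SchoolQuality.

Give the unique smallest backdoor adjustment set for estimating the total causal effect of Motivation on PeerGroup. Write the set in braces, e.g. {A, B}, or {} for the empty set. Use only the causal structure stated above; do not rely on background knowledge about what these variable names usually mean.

Variables eligible for adjustment (non-descendants of Motivation, excluding Motivation and PeerGroup): {Attendance, Neighborhood, SchoolQuality, TestScore}.
Backdoor paths from Motivation to PeerGroup:
  P1: Motivation <- SchoolQuality -> TestScore -> PeerGroup
  P2: Motivation <- SchoolQuality -> Attendance <- Neighborhood -> PeerGroup
  P3: Motivation <- SchoolQuality -> PeerGroup
  P4: Motivation <- TestScore <- SchoolQuality -> Attendance <- Neighborhood -> PeerGroup
  P5: Motivation <- TestScore <- SchoolQuality -> PeerGroup
  P6: Motivation <- TestScore -> PeerGroup
The empty set is not sufficient: P1 (Motivation <- SchoolQuality -> TestScore -> PeerGroup) has no collider blocking it and no conditioned non-collider, so it is open.
Try {SchoolQuality, TestScore}:
  P1: blocked at fork node SchoolQuality ∈ conditioning set.
  P2: blocked at fork node SchoolQuality ∈ conditioning set.
  P3: blocked at fork node SchoolQuality ∈ conditioning set.
  P4: blocked at chain node TestScore ∈ conditioning set.
  P5: blocked at chain node TestScore ∈ conditioning set.
  P6: blocked at fork node TestScore ∈ conditioning set.
{SchoolQuality, TestScore} contains no descendant of Motivation and blocks every backdoor path.
Every element of {SchoolQuality, TestScore} is needed (dropping SchoolQuality leaves P3 open; dropping TestScore leaves P6 open), so no proper subset is valid.
Among all size-2 subsets of the eligible variables, only {SchoolQuality, TestScore} blocks every backdoor path, so it is the unique smallest valid adjustment set.

{SchoolQuality, TestScore}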